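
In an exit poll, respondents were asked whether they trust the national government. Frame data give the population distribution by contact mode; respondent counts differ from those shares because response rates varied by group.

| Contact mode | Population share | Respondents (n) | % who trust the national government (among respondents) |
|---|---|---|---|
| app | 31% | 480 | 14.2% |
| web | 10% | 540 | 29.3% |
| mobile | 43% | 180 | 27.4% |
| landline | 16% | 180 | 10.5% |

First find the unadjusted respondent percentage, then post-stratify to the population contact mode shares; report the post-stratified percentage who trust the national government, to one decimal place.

20.8%

Naive respondent-only estimate (weights = respondent counts):
  (480/1380)×14.2 + (540/1380)×29.3 + (180/1380)×27.4 + (180/1380)×10.5 = 21.3478%
Post-stratifying to population shares instead:
  0.31×14.2 + 0.1×29.3 + 0.43×27.4 + 0.16×10.5 = 20.794%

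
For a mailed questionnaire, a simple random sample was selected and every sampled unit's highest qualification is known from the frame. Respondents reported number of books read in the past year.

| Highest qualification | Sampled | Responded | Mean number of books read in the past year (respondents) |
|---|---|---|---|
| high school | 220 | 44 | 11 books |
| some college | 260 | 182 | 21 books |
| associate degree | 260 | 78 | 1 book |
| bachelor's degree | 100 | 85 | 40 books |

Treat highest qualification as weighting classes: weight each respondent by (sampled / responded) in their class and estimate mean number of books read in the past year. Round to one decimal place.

14.5

Response rates by class: high school 44/220 = 20%, some college 182/260 = 70%, associate degree 78/260 = 30%, bachelor's degree 85/100 = 85%.
With weight = n_sampled/n_responded per class, the weighted class total is n_sampled:
  high school: 220 × 11 = 2420
  some college: 260 × 21 = 5460
  associate degree: 260 × 1 = 260
  bachelor's degree: 100 × 40 = 4000
Adjusted estimate = 12,140 / 840 = 14.4524 → 14.5.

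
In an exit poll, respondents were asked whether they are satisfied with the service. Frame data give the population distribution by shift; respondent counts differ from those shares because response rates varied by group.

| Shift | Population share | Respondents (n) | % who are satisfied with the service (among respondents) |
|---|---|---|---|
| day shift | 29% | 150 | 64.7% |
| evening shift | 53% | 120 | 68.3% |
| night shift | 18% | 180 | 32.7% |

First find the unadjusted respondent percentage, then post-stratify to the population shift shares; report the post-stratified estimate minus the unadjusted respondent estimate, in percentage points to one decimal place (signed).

+8.0 percentage points

Naive respondent-only estimate (weights = respondent counts):
  (150/450)×64.7 + (120/450)×68.3 + (180/450)×32.7 = 52.86%
Post-stratified estimate weights by population shares:
  0.29×64.7 + 0.53×68.3 + 0.18×32.7 = 60.848%
Difference = 60.848 − 52.86 = 7.988 pp.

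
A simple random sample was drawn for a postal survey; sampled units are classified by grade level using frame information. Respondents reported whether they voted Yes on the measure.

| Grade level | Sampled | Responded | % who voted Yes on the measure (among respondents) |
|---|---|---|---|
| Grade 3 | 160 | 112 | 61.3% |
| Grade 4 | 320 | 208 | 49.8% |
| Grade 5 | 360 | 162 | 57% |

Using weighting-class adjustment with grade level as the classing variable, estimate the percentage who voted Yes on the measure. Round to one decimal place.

55.1%

Class response rates: Grade 3 112/160 = 70%, Grade 4 208/320 = 65%, Grade 5 162/360 = 45%.
Inverse-response-rate weighting restores each class to its sampled count, so class totals weight by n_sampled:
  Grade 3: 160 × 61.3 = 9808
  Grade 4: 320 × 49.8 = 15,936
  Grade 5: 360 × 57 = 20,520
Adjusted estimate = 46,264 / 840 = 55.0762 → 55.1%.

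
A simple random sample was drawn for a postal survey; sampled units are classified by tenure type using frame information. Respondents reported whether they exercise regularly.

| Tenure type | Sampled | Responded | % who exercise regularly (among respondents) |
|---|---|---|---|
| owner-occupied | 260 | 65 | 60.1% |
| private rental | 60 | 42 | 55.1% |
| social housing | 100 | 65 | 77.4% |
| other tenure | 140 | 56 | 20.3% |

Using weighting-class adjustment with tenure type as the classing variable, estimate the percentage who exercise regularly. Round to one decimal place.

52.7%

Class response rates: owner-occupied 65/260 = 25%, private rental 42/60 = 70%, social housing 65/100 = 65%, other tenure 56/140 = 40%.
With weight = n_sampled/n_responded per class, the weighted class total is n_sampled:
  owner-occupied: 260 × 60.1 = 15,626
  private rental: 60 × 55.1 = 3306
  social housing: 100 × 77.4 = 7740
  other tenure: 140 × 20.3 = 2842
Adjusted estimate = 29,514 / 560 = 52.7036 → 52.7%.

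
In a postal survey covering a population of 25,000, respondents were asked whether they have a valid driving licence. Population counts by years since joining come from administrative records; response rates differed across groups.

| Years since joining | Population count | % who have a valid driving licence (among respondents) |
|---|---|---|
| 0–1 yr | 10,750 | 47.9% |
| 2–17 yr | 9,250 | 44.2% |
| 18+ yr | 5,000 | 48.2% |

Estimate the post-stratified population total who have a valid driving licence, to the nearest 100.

Apply each group's respondent rate to its population count:
  0–1 yr: 10,750 × 47.9% = 5149.25
  2–17 yr: 9,250 × 44.2% = 4088.5
  18+ yr: 5,000 × 48.2% = 2410
Estimated total = 11647.8 → 11,600.

11,600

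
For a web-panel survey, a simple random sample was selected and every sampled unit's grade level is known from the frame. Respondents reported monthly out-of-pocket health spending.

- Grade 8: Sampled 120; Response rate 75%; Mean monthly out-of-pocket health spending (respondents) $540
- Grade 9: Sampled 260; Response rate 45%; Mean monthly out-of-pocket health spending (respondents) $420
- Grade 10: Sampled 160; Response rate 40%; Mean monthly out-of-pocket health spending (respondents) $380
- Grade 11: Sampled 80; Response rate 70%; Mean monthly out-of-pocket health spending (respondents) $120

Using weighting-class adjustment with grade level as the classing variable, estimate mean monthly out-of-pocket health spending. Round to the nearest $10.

With weight = n_sampled/n_responded per class, the weighted class total is n_sampled:
  Grade 8: 120 × 540 = 64,800
  Grade 9: 260 × 420 = 109,200
  Grade 10: 160 × 380 = 60,800
  Grade 11: 80 × 120 = 9600
Adjusted estimate = 244,400 / 620 = 394.194 → $390.

$390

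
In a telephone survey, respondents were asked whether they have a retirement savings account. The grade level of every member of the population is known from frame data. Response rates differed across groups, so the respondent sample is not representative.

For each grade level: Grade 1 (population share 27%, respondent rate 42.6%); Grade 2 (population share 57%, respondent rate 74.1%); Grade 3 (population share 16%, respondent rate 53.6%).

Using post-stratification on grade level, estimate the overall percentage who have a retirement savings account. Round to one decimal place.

Weight each group's respondent value by its population share:
  Grade 1: 0.27 × 42.6 = 11.502
  Grade 2: 0.57 × 74.1 = 42.237
  Grade 3: 0.16 × 53.6 = 8.576
Post-stratified estimate = 62.315 → 62.3%.

62.3%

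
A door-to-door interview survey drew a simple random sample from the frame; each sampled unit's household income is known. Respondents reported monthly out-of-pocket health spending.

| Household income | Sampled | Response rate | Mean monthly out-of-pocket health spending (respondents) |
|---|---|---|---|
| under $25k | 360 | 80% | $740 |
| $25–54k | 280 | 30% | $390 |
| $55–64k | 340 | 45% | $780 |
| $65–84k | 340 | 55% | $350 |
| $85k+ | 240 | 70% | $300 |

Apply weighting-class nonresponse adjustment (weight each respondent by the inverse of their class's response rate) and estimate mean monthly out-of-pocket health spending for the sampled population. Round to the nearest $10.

Each respondent's weight = sampled/responded in their class; summing within a class gives n_sampled, so:
  under $25k: 360 × 740 = 266,400
  $25–54k: 280 × 390 = 109,200
  $55–64k: 340 × 780 = 265,200
  $65–84k: 340 × 350 = 119,000
  $85k+: 240 × 300 = 72,000
Adjusted estimate = 831,800 / 1,560 = 533.205 → $530.

$530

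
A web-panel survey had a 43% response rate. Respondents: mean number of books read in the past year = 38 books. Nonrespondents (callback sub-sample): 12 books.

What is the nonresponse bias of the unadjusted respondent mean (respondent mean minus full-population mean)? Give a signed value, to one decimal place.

Nonresponse fraction = 1 − 0.43 = 0.57.
Bias = (nonresponse fraction) × (respondent mean − nonrespondent mean)
     = 0.57 × (38 − 12) = 0.57 × 26 = 14.82.

+14.8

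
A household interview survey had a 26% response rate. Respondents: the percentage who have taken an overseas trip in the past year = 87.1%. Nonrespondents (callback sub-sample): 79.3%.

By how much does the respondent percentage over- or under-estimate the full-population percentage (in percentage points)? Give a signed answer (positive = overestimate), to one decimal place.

+5.8 percentage points

Nonresponse fraction = 1 − 0.26 = 0.74.
Bias = (nonresponse fraction) × (respondent percentage − nonrespondent percentage)
     = 0.74 × (87.1 − 79.3) = 0.74 × 7.8 = 5.772.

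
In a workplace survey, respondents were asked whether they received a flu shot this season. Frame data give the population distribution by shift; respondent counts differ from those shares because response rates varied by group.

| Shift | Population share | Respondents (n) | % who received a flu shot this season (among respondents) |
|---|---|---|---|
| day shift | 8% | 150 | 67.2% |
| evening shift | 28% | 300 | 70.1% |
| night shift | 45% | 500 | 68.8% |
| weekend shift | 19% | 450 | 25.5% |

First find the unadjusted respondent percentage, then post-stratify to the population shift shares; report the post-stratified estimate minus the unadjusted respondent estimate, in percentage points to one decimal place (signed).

Without adjustment, the pooled respondent share is:
  (150/1400)×67.2 + (300/1400)×70.1 + (500/1400)×68.8 + (450/1400)×25.5 = 54.9893%
Post-stratified estimate weights by population shares:
  0.08×67.2 + 0.28×70.1 + 0.45×68.8 + 0.19×25.5 = 60.809%
Difference = 60.809 − 54.9893 = 5.8197 pp.

+5.8 percentage points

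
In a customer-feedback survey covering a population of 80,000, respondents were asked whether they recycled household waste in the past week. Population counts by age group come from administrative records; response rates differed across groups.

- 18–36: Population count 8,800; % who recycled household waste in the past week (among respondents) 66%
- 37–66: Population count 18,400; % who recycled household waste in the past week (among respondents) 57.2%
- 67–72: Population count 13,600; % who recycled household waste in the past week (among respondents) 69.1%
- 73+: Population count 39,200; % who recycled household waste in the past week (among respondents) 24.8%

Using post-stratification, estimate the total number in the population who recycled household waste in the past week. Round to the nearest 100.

Each cell contributes its population count × the respondent rate:
  18–36: 8,800 × 66% = 5808
  37–66: 18,400 × 57.2% = 10524.8
  67–72: 13,600 × 69.1% = 9397.6
  73+: 39,200 × 24.8% = 9721.6
Estimated total = 35,452 → 35,500.

35,500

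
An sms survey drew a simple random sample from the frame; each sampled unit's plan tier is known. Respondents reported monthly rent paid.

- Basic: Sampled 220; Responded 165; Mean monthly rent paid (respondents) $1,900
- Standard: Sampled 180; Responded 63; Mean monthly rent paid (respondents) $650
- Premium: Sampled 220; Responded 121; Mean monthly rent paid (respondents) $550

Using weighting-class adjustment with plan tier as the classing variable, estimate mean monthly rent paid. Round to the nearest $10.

$1,060

Response rates by class: Basic 165/220 = 75%, Standard 63/180 = 35%, Premium 121/220 = 55%.
Inverse-response-rate weighting restores each class to its sampled count, so class totals weight by n_sampled:
  Basic: 220 × 1900 = 418,000
  Standard: 180 × 650 = 117,000
  Premium: 220 × 550 = 121,000
Adjusted estimate = 656,000 / 620 = 1058.06 → $1,060.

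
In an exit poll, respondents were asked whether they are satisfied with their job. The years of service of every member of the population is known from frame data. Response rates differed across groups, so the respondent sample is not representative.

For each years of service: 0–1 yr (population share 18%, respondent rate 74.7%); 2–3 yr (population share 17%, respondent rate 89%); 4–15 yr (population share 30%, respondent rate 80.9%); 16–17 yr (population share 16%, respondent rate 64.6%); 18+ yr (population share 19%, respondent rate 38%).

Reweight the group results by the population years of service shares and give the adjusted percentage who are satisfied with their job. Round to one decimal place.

70.4%

Reweight to the known years of service distribution:
  0–1 yr: 0.18 × 74.7 = 13.446
  2–3 yr: 0.17 × 89 = 15.13
  4–15 yr: 0.3 × 80.9 = 24.27
  16–17 yr: 0.16 × 64.6 = 10.336
  18+ yr: 0.19 × 38 = 7.22
Post-stratified estimate = 70.402 → 70.4%.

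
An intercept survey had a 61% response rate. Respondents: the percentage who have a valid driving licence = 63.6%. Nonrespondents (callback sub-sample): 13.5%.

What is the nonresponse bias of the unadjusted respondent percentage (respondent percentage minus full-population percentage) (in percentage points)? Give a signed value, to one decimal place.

+19.5 percentage points

Nonresponse fraction = 1 − 0.61 = 0.39.
Bias = (nonresponse fraction) × (respondent percentage − nonrespondent percentage)
     = 0.39 × (63.6 − 13.5) = 0.39 × 50.1 = 19.539.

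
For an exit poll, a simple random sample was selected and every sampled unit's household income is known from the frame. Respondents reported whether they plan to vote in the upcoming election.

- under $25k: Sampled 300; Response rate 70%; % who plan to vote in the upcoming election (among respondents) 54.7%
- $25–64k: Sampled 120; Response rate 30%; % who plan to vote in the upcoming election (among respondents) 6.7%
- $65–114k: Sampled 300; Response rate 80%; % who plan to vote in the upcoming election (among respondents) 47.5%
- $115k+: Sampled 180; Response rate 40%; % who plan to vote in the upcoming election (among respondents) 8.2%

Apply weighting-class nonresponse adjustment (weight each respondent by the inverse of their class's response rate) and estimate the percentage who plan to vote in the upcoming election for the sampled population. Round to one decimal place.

Each respondent's weight = sampled/responded in their class; summing within a class gives n_sampled, so:
  under $25k: 300 × 54.7 = 16,410
  $25–64k: 120 × 6.7 = 804
  $65–114k: 300 × 47.5 = 14,250
  $115k+: 180 × 8.2 = 1476
Adjusted estimate = 32,940 / 900 = 36.6 → 36.6%.

36.6%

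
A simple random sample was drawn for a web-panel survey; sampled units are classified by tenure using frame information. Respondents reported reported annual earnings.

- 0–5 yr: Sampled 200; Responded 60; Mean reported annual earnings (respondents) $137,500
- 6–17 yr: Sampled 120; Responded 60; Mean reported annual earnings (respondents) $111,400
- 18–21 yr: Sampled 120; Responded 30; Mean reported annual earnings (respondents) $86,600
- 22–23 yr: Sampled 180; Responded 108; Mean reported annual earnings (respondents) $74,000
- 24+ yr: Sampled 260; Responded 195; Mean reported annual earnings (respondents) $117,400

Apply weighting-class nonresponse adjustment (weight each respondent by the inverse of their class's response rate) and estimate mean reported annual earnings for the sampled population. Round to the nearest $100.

Class response rates: 0–5 yr 60/200 = 30%, 6–17 yr 60/120 = 50%, 18–21 yr 30/120 = 25%, 22–23 yr 108/180 = 60%, 24+ yr 195/260 = 75%.
Inverse-response-rate weighting restores each class to its sampled count, so class totals weight by n_sampled:
  0–5 yr: 200 × 137,500 = 27,500,000
  6–17 yr: 120 × 111,400 = 13,368,000
  18–21 yr: 120 × 86,600 = 10,392,000
  22–23 yr: 180 × 74,000 = 13,320,000
  24+ yr: 260 × 117,400 = 30,524,000
Adjusted estimate = 95,104,000 / 880 = 108073 → $108,100.

$108,100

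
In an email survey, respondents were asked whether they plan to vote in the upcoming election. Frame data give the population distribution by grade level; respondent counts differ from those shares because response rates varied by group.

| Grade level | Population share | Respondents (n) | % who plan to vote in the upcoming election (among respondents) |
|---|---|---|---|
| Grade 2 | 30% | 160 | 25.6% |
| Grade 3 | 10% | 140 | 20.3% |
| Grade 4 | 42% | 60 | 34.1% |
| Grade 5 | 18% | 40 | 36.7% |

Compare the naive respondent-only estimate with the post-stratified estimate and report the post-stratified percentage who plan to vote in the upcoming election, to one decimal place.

Naive respondent-only estimate (weights = respondent counts):
  (160/400)×25.6 + (140/400)×20.3 + (60/400)×34.1 + (40/400)×36.7 = 26.13%
Post-stratifying to population shares instead:
  0.3×25.6 + 0.1×20.3 + 0.42×34.1 + 0.18×36.7 = 30.638%

30.6%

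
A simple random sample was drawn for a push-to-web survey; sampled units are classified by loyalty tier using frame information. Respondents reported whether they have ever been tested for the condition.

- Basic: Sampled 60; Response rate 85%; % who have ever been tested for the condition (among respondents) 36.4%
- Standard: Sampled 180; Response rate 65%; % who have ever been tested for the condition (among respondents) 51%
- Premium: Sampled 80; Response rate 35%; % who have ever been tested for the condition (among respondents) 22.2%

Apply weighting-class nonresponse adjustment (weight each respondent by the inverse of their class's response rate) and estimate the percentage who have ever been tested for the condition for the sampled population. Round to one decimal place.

With weight = n_sampled/n_responded per class, the weighted class total is n_sampled:
  Basic: 60 × 36.4 = 2184
  Standard: 180 × 51 = 9180
  Premium: 80 × 22.2 = 1776
Adjusted estimate = 13,140 / 320 = 41.0625 → 41.1%.

41.1%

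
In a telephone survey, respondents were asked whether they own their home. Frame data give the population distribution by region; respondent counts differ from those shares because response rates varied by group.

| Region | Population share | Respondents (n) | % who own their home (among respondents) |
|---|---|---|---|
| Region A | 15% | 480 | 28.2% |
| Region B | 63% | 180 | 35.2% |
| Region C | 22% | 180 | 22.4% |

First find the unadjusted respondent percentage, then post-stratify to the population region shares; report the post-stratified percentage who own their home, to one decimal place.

31.3%

Naive respondent-only estimate (weights = respondent counts):
  (480/840)×28.2 + (180/840)×35.2 + (180/840)×22.4 = 28.4571%
Reweighting by population region shares:
  0.15×28.2 + 0.63×35.2 + 0.22×22.4 = 31.334%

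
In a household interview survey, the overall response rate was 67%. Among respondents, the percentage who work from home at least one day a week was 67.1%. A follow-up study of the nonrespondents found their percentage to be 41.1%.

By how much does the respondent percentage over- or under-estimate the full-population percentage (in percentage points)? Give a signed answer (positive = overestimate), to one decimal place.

Nonresponse fraction = 1 − 0.67 = 0.33.
Bias = (nonresponse fraction) × (respondent percentage − nonrespondent percentage)
     = 0.33 × (67.1 − 41.1) = 0.33 × 26 = 8.58.

+8.6 percentage points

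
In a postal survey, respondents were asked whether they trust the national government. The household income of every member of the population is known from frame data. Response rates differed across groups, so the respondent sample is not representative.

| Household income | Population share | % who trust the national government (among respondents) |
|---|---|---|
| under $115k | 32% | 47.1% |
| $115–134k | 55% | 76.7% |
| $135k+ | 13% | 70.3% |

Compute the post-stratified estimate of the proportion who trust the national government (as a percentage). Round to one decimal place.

Post-stratification weights by population share, not respondent share:
  under $115k: 0.32 × 47.1 = 15.072
  $115–134k: 0.55 × 76.7 = 42.185
  $135k+: 0.13 × 70.3 = 9.139
Post-stratified estimate = 66.396 → 66.4%.

66.4%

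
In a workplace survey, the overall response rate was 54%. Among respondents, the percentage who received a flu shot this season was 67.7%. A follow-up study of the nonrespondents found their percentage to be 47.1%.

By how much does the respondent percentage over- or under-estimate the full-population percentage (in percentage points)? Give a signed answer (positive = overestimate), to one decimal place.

+9.5 percentage points

Nonresponse fraction = 1 − 0.54 = 0.46.
Bias = (nonresponse fraction) × (respondent percentage − nonrespondent percentage)
     = 0.46 × (67.7 − 47.1) = 0.46 × 20.6 = 9.476.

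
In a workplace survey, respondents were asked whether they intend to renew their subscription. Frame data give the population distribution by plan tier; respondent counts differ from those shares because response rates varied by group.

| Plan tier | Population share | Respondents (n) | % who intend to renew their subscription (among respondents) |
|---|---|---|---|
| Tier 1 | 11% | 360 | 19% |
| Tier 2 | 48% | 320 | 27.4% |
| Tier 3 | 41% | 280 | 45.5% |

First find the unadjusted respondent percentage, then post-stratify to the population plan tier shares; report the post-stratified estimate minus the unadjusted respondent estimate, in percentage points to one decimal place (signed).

+4.4 percentage points

Naive respondent-only estimate (weights = respondent counts):
  (360/960)×19 + (320/960)×27.4 + (280/960)×45.5 = 29.5292%
Reweighting by population plan tier shares:
  0.11×19 + 0.48×27.4 + 0.41×45.5 = 33.897%
Difference = 33.897 − 29.5292 = 4.3678 pp.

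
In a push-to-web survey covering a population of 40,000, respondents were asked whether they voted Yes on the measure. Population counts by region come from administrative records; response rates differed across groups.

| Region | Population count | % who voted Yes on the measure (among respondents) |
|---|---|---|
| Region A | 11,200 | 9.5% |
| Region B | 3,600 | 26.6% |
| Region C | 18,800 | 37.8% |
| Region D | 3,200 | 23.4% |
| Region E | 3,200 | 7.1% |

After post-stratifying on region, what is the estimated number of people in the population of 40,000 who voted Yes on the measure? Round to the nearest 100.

Estimated count per cell = population count × respondent percentage:
  Region A: 11,200 × 9.5% = 1064
  Region B: 3,600 × 26.6% = 957.6
  Region C: 18,800 × 37.8% = 7106.4
  Region D: 3,200 × 23.4% = 748.8
  Region E: 3,200 × 7.1% = 227.2
Estimated total = 10,104 → 10,100.

10,100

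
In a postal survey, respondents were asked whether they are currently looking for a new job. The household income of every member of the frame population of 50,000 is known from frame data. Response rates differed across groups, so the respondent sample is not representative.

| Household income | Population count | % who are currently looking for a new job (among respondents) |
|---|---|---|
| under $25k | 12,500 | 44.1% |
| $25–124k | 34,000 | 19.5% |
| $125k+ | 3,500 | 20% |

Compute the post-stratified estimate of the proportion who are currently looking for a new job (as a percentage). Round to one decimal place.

Weight each group's respondent value by its population share:
  under $25k: (12,500/50,000) × 44.1 = 11.025
  $25–124k: (34,000/50,000) × 19.5 = 13.26
  $125k+: (3,500/50,000) × 20 = 1.4
Post-stratified estimate = 25.685 → 25.7%.

25.7%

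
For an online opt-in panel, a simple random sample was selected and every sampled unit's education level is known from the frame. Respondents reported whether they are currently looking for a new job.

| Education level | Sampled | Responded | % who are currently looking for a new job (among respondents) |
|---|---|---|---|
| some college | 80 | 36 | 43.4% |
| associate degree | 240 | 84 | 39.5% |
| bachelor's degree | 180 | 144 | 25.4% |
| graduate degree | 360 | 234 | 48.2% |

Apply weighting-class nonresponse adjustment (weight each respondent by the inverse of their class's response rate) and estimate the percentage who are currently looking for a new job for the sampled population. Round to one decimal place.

Class response rates: some college 36/80 = 45%, associate degree 84/240 = 35%, bachelor's degree 144/180 = 80%, graduate degree 234/360 = 65%.
With weight = n_sampled/n_responded per class, the weighted class total is n_sampled:
  some college: 80 × 43.4 = 3472
  associate degree: 240 × 39.5 = 9480
  bachelor's degree: 180 × 25.4 = 4572
  graduate degree: 360 × 48.2 = 17,352
Adjusted estimate = 34,876 / 860 = 40.5535 → 40.6%.

40.6%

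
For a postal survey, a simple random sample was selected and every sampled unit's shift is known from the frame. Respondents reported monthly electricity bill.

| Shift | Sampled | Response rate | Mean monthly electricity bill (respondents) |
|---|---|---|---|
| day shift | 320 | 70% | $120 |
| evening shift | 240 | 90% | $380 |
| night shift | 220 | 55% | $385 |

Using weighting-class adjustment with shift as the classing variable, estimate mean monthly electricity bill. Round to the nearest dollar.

$275

Inverse-response-rate weighting restores each class to its sampled count, so class totals weight by n_sampled:
  day shift: 320 × 120 = 38,400
  evening shift: 240 × 380 = 91,200
  night shift: 220 × 385 = 84,700
Adjusted estimate = 214,300 / 780 = 274.744 → $275.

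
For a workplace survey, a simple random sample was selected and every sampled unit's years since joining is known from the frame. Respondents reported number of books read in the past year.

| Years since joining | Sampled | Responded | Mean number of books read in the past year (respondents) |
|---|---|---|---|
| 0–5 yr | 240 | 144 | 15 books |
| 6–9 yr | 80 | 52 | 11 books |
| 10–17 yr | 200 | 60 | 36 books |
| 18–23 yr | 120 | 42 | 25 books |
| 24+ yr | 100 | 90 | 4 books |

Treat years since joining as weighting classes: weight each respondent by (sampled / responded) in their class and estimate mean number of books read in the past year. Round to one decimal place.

Response rates by class: 0–5 yr 144/240 = 60%, 6–9 yr 52/80 = 65%, 10–17 yr 60/200 = 30%, 18–23 yr 42/120 = 35%, 24+ yr 90/100 = 90%.
With weight = n_sampled/n_responded per class, the weighted class total is n_sampled:
  0–5 yr: 240 × 15 = 3600
  6–9 yr: 80 × 11 = 880
  10–17 yr: 200 × 36 = 7200
  18–23 yr: 120 × 25 = 3000
  24+ yr: 100 × 4 = 400
Adjusted estimate = 15,080 / 740 = 20.3784 → 20.4.

20.4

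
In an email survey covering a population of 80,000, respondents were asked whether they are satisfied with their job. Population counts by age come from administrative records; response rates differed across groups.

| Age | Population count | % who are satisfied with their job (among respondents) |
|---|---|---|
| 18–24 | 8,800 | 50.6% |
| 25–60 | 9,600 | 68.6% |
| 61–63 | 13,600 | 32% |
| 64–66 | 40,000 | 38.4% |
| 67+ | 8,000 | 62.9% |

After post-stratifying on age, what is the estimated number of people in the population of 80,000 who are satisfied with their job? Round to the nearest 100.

35,800

Estimated count per cell = population count × respondent percentage:
  18–24: 8,800 × 50.6% = 4452.8
  25–60: 9,600 × 68.6% = 6585.6
  61–63: 13,600 × 32% = 4352
  64–66: 40,000 × 38.4% = 15,360
  67+: 8,000 × 62.9% = 5032
Estimated total = 35782.4 → 35,800.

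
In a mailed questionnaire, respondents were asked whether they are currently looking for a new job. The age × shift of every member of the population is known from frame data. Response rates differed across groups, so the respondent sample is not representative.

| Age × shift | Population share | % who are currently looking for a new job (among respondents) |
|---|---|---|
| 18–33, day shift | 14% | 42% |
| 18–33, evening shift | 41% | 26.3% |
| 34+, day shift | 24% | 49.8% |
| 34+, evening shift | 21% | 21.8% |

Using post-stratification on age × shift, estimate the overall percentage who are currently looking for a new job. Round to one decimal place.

33.2%

Each cell contributes population-share × respondent value:
  18–33, day shift: 0.14 × 42 = 5.88
  18–33, evening shift: 0.41 × 26.3 = 10.783
  34+, day shift: 0.24 × 49.8 = 11.952
  34+, evening shift: 0.21 × 21.8 = 4.578
Post-stratified estimate = 33.193 → 33.2%.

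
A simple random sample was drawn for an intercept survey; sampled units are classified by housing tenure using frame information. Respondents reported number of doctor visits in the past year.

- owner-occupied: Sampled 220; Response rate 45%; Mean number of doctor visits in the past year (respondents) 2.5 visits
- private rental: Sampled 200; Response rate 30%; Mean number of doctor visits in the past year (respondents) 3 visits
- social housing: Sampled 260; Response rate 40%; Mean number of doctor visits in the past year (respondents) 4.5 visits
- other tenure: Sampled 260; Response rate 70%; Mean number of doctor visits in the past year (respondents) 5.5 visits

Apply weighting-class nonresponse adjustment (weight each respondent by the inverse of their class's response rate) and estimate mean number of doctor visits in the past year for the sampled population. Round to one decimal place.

With weight = n_sampled/n_responded per class, the weighted class total is n_sampled:
  owner-occupied: 220 × 2.5 = 550
  private rental: 200 × 3 = 600
  social housing: 260 × 4.5 = 1170
  other tenure: 260 × 5.5 = 1430
Adjusted estimate = 3750 / 940 = 3.98936 → 4.0.

4.0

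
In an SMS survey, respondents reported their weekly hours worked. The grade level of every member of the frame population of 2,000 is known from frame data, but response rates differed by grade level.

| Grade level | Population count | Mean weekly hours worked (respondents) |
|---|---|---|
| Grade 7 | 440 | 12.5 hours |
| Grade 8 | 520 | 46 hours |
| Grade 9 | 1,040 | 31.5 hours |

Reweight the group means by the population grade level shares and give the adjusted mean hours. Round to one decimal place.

31.1

Weight each group's respondent value by its population share:
  Grade 7: (440/2,000) × 12.5 = 2.75
  Grade 8: (520/2,000) × 46 = 11.96
  Grade 9: (1,040/2,000) × 31.5 = 16.38
Post-stratified estimate = 31.09 → 31.1.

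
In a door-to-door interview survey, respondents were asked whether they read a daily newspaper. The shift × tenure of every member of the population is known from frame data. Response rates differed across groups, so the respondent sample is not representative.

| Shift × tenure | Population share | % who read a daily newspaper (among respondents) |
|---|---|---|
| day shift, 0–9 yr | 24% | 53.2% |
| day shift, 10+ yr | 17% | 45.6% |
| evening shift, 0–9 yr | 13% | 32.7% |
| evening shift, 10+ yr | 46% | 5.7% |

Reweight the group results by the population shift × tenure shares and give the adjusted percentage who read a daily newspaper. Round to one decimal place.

27.4%

Reweight to the known shift × tenure distribution:
  day shift, 0–9 yr: 0.24 × 53.2 = 12.768
  day shift, 10+ yr: 0.17 × 45.6 = 7.752
  evening shift, 0–9 yr: 0.13 × 32.7 = 4.251
  evening shift, 10+ yr: 0.46 × 5.7 = 2.622
Post-stratified estimate = 27.393 → 27.4%.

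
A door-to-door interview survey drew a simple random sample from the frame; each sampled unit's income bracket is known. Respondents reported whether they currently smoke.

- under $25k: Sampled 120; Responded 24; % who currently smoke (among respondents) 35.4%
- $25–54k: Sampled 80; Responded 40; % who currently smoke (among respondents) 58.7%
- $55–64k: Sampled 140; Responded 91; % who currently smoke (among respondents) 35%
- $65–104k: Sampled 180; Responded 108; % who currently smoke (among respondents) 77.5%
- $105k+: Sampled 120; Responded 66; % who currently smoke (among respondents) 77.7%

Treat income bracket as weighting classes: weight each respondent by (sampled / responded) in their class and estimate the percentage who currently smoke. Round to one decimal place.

Response rates by class: under $25k 24/120 = 20%, $25–54k 40/80 = 50%, $55–64k 91/140 = 65%, $65–104k 108/180 = 60%, $105k+ 66/120 = 55%.
Inverse-response-rate weighting restores each class to its sampled count, so class totals weight by n_sampled:
  under $25k: 120 × 35.4 = 4248
  $25–54k: 80 × 58.7 = 4696
  $55–64k: 140 × 35 = 4900
  $65–104k: 180 × 77.5 = 13,950
  $105k+: 120 × 77.7 = 9324
Adjusted estimate = 37,118 / 640 = 57.9969 → 58.0%.

58.0%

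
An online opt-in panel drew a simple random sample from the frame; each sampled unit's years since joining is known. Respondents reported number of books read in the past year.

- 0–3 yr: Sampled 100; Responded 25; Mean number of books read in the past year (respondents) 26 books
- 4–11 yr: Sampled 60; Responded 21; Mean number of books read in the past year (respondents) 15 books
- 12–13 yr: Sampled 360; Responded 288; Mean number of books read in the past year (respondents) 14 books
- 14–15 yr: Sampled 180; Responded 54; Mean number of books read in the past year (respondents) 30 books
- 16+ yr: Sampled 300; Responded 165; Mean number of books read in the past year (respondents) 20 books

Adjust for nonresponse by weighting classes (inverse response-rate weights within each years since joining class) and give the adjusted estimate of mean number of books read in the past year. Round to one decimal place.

Response rates by class: 0–3 yr 25/100 = 25%, 4–11 yr 21/60 = 35%, 12–13 yr 288/360 = 80%, 14–15 yr 54/180 = 30%, 16+ yr 165/300 = 55%.
Weighting each respondent by the inverse class response rate inflates each class back to its sampled size, so the class weight is n_sampled:
  0–3 yr: 100 × 26 = 2600
  4–11 yr: 60 × 15 = 900
  12–13 yr: 360 × 14 = 5040
  14–15 yr: 180 × 30 = 5400
  16+ yr: 300 × 20 = 6000
Adjusted estimate = 19,940 / 1,000 = 19.94 → 19.9.

19.9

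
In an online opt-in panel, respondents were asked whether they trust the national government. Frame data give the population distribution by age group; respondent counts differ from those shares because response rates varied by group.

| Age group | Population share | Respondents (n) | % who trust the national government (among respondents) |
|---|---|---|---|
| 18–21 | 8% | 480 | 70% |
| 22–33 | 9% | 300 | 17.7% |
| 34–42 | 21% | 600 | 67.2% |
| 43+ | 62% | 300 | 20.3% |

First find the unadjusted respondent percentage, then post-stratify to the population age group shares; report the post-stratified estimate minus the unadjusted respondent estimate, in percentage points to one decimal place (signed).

-16.9 percentage points

Unadjusted (pooled respondent) estimate weights by respondent counts:
  (480/1680)×70 + (300/1680)×17.7 + (600/1680)×67.2 + (300/1680)×20.3 = 50.7857%
Post-stratifying to population shares instead:
  0.08×70 + 0.09×17.7 + 0.21×67.2 + 0.62×20.3 = 33.891%
Difference = 33.891 − 50.7857 = -16.8947 pp.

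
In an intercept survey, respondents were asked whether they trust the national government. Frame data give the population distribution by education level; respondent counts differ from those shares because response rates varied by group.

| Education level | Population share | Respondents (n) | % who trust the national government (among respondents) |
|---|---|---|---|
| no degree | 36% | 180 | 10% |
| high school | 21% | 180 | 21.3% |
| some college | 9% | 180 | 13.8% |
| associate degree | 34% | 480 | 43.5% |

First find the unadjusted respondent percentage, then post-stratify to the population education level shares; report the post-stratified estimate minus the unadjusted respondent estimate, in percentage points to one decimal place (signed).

Unadjusted (pooled respondent) estimate weights by respondent counts:
  (180/1020)×10 + (180/1020)×21.3 + (180/1020)×13.8 + (480/1020)×43.5 = 28.4294%
Post-stratified estimate weights by population shares:
  0.36×10 + 0.21×21.3 + 0.09×13.8 + 0.34×43.5 = 24.105%
Difference = 24.105 − 28.4294 = -4.3244 pp.

-4.3 percentage points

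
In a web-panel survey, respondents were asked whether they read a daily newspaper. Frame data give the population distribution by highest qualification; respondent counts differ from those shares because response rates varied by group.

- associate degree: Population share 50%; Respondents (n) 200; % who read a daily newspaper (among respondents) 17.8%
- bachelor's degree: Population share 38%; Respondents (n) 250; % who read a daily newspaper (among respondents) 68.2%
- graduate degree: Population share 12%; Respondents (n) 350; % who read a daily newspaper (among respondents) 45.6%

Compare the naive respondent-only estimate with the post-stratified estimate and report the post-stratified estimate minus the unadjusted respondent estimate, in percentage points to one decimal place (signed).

Naive respondent-only estimate (weights = respondent counts):
  (200/800)×17.8 + (250/800)×68.2 + (350/800)×45.6 = 45.7125%
Post-stratified estimate weights by population shares:
  0.5×17.8 + 0.38×68.2 + 0.12×45.6 = 40.288%
Difference = 40.288 − 45.7125 = -5.4245 pp.

-5.4 percentage points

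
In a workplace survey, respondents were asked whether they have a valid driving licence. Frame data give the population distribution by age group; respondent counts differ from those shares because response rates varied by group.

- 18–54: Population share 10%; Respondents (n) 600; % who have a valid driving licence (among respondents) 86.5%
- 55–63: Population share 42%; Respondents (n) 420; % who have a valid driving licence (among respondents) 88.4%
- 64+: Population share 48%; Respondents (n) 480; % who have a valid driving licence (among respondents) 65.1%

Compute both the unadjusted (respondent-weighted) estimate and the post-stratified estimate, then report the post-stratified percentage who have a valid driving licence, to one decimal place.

77.0%

Naive respondent-only estimate (weights = respondent counts):
  (600/1500)×86.5 + (420/1500)×88.4 + (480/1500)×65.1 = 80.184%
Post-stratified estimate weights by population shares:
  0.1×86.5 + 0.42×88.4 + 0.48×65.1 = 77.026%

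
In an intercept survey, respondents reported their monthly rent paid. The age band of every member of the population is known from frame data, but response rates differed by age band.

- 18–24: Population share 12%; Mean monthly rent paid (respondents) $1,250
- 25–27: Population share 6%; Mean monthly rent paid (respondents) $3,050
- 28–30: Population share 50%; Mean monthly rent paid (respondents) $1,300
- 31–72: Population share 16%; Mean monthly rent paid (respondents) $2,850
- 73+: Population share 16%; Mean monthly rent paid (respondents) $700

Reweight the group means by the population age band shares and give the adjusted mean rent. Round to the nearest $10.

Each cell contributes population-share × respondent value:
  18–24: 0.12 × 1250 = 150
  25–27: 0.06 × 3050 = 183
  28–30: 0.5 × 1300 = 650
  31–72: 0.16 × 2850 = 456
  73+: 0.16 × 700 = 112
Post-stratified estimate = 1551 → $1,550.

$1,550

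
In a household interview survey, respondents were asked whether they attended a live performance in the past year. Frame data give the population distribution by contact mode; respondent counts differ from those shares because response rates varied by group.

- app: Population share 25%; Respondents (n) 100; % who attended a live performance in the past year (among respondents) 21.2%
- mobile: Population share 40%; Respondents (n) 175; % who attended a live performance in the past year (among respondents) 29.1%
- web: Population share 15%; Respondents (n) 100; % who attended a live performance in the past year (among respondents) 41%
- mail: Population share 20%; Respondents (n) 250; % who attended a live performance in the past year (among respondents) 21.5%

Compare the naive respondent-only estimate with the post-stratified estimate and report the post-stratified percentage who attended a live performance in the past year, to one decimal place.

Unadjusted (pooled respondent) estimate weights by respondent counts:
  (100/625)×21.2 + (175/625)×29.1 + (100/625)×41 + (250/625)×21.5 = 26.7%
Post-stratified estimate weights by population shares:
  0.25×21.2 + 0.4×29.1 + 0.15×41 + 0.2×21.5 = 27.39%

27.4%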